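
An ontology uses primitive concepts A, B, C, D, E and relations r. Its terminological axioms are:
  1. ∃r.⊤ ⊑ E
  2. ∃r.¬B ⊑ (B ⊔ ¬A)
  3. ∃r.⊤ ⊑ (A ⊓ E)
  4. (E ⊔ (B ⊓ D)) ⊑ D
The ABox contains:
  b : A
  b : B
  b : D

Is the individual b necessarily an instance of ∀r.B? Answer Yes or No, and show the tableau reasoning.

No

1. b : ∀r.B?  L(b) = {A, B, D} ∪ {∃r.¬B}
   apply at b: ∃r.¬B⊑(B ⊔ ¬A)
   open: L(b) ⊇ {A, B, D, E, ∃r.¬B} (+ ∃-successors) — b ∉ ∀r.B possible
2. Hence b : ∀r.B: not entailed.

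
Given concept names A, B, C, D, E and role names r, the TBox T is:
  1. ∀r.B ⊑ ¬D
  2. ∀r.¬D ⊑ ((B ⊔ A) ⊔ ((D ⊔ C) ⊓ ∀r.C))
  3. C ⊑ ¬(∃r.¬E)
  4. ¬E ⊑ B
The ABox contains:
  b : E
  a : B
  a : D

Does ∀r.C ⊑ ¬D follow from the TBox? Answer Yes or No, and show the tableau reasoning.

No

1. ∀r.C ⊑ ¬D  ⇔  (∀r.C ⊓ D) unsat w.r.t. T
   open: L(x₀) ⊇ {D, E, ¬C, ∀r.C, ∃r.D, …} (+ ∃-successors)
2. Hence ∀r.C ⊑ ¬D: not entailed.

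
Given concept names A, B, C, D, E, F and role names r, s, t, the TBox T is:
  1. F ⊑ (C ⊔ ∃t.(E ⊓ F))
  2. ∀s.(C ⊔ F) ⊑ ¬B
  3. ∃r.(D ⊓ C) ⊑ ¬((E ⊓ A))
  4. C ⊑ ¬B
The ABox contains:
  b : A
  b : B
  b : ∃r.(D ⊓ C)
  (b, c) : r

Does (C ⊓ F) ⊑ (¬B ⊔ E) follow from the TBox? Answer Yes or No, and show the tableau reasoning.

1. (C ⊓ F) ⊑ (¬B ⊔ E)  ⇔  ((C ⊓ F) ⊓ (B ⊓ ¬E)) unsat w.r.t. T
   all branches close; clash {B, ¬B} at x₀
2. Hence (C ⊓ F) ⊑ (¬B ⊔ E): entailed.

Yes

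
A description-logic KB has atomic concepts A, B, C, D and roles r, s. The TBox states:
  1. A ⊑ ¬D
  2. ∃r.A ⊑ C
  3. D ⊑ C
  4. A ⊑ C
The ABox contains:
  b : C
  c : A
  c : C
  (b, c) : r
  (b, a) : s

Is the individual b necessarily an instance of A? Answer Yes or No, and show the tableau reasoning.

No

1. b : A?  L(b) = {C} ∪ {¬A}
   open: L(b) ⊇ {C, ¬A} — b ∉ A possible
2. Hence b : A: not entailed.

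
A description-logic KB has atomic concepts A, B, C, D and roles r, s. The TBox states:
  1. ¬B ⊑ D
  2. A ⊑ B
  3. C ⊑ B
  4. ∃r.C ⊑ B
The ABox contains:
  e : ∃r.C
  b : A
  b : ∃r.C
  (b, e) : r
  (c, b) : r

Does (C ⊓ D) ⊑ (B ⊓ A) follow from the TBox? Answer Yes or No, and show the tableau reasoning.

No

1. (C ⊓ D) ⊑ (B ⊓ A)  ⇔  ((C ⊓ D) ⊓ (¬B ⊔ ¬A)) unsat w.r.t. T
   apply at x₀: C⊑B
   open: L(x₀) ⊇ {B, C, D, ¬A}
2. Hence (C ⊓ D) ⊑ (B ⊓ A): not entailed.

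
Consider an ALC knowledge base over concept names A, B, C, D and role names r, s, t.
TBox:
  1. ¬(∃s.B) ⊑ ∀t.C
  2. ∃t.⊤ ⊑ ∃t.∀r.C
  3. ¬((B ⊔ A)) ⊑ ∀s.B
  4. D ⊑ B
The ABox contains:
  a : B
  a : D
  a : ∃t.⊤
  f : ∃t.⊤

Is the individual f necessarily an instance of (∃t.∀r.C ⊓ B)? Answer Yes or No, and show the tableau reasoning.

1. f : (∃t.∀r.C ⊓ B)?  L(f) = {∃t.⊤} ∪ {(∀t.∃r.¬C ⊔ ¬B)}
   apply at f: ∃t.⊤⊑∃t.∀r.C
   open: L(f) ⊇ {A, ¬B, ¬D, ∃s.B, ∃t.∀r.C, …} (+ ∃-successors) — f ∉ (∃t.∀r.C ⊓ B) possible
2. Hence f : (∃t.∀r.C ⊓ B): not entailed.

No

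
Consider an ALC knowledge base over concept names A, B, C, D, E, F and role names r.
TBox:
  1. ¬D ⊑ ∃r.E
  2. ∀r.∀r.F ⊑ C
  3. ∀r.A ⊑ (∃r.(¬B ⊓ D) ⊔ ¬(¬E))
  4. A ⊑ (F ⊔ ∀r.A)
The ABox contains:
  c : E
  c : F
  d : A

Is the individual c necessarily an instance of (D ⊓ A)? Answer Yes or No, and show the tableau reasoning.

No

1. c : (D ⊓ A)?  L(c) = {E, F} ∪ {(¬D ⊔ ¬A)}
   open: L(c) ⊇ {D, E, F, ¬A, ∃r.¬A, …} (+ ∃-successors) — c ∉ (D ⊓ A) possible
2. Hence c : (D ⊓ A): not entailed.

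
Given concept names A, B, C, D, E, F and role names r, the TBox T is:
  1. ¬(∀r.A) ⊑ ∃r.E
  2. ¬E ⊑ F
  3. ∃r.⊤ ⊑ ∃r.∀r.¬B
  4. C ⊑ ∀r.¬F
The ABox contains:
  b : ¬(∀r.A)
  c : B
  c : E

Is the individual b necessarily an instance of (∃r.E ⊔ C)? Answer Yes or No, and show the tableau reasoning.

1. b : (∃r.E ⊔ C)?  L(b) = {¬(∀r.A)} ∪ {(∀r.¬E ⊓ ¬C)}
   clash {E, ¬E} at an ∃-successor — b ∈ (∃r.E ⊔ C)
2. Hence b : (∃r.E ⊔ C): entailed.

Yes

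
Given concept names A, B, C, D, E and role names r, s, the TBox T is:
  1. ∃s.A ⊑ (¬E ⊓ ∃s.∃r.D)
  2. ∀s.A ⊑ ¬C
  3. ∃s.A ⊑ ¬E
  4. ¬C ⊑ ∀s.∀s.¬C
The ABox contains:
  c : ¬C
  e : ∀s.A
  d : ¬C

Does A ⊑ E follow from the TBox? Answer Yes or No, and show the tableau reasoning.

1. A ⊑ E  ⇔  (A ⊓ ¬E) unsat w.r.t. T
   open: L(x₀) ⊇ {A, C, ¬E, ∀s.¬A, ∃s.¬A} (+ ∃-successors)
2. Hence A ⊑ E: not entailed.

No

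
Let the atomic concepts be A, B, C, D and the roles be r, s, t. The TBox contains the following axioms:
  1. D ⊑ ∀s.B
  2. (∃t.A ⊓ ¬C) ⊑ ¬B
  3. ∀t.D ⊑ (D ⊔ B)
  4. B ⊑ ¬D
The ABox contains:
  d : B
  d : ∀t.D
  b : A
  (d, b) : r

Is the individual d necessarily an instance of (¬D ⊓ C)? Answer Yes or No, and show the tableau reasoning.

1. d : (¬D ⊓ C)?  L(d) = {B, ∀t.D} ∪ {(D ⊔ ¬C)}
   apply at d: ∀t.D⊑(D ⊔ B); B⊑¬D
   open: L(d) ⊇ {B, ¬C, ¬D, ∀t.D, ∀t.¬A} — d ∉ (¬D ⊓ C) possible
2. Hence d : (¬D ⊓ C): not entailed.

No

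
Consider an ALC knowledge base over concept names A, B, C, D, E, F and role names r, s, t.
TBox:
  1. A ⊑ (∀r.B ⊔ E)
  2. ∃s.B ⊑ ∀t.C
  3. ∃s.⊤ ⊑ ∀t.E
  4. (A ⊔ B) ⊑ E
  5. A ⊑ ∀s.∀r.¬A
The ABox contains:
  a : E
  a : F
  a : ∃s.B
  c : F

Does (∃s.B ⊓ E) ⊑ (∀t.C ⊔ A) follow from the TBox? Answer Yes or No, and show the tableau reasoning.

Yes

1. (∃s.B ⊓ E) ⊑ (∀t.C ⊔ A)  ⇔  ((∃s.B ⊓ E) ⊓ (∃t.¬C ⊓ ¬A)) unsat w.r.t. T
   all branches close; clash {C, ¬C} at an ∃-successor
2. Hence (∃s.B ⊓ E) ⊑ (∀t.C ⊔ A): entailed.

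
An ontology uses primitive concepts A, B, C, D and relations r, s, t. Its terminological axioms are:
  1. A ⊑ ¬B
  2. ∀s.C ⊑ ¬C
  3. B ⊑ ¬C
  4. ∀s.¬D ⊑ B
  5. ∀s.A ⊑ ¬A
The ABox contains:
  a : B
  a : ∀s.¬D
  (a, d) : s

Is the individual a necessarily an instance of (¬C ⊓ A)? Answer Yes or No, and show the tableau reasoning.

No

1. a : (¬C ⊓ A)?  L(a) = {B, ∀s.¬D} ∪ {(C ⊔ ¬A)}
   apply at a: B⊑¬C
   open: L(a) ⊇ {B, ¬A, ¬C, ∀s.¬D} — a ∉ (¬C ⊓ A) possible
2. Hence a : (¬C ⊓ A): not entailed.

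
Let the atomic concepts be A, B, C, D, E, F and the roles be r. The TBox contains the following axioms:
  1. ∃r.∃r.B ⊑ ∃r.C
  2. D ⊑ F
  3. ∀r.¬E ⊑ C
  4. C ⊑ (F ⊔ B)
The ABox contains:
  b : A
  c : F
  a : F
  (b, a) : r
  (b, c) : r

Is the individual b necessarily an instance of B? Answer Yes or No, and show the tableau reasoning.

No

1. b : B?  L(b) = {A} ∪ {¬B}
   open: L(b) ⊇ {A, ¬B, ¬C, ¬D, ∀r.∀r.¬B, …} (+ ∃-successors) — b ∉ B possible
2. Hence b : B: not entailed.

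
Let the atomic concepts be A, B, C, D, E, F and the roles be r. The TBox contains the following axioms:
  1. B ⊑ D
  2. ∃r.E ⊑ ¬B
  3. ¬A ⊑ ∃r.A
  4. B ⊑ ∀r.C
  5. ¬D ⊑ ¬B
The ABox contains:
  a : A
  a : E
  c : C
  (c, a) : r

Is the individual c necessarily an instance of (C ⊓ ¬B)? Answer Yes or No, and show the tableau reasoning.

1. c : (C ⊓ ¬B)?  L(c) = {C} ∪ {(¬C ⊔ B)}
   clash {B, ¬B} at c — c ∈ (C ⊓ ¬B)
2. Hence c : (C ⊓ ¬B): entailed.

Yes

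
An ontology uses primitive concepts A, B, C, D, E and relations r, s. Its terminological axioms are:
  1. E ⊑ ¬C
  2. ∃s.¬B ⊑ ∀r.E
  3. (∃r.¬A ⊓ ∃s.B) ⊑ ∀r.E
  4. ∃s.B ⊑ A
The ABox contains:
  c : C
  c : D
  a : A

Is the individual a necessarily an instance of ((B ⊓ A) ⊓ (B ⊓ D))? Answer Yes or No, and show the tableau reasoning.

1. a : ((B ⊓ A) ⊓ (B ⊓ D))?  L(a) = {A} ∪ {((¬B ⊔ ¬A) ⊔ (¬B ⊔ ¬D))}
   open: L(a) ⊇ {A, ¬B, ¬E, ∀r.A, ∀s.B} — a ∉ ((B ⊓ A) ⊓ (B ⊓ D)) possible
2. Hence a : ((B ⊓ A) ⊓ (B ⊓ D)): not entailed.

No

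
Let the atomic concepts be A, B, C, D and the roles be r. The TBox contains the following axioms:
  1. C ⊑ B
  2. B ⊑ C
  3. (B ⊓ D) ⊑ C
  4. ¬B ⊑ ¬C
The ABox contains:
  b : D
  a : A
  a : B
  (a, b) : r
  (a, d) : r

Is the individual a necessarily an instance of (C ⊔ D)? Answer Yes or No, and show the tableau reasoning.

Yes

1. a : (C ⊔ D)?  L(a) = {A, B} ∪ {(¬C ⊓ ¬D)}
   clash {C, ¬C} at a — a ∈ (C ⊔ D)
2. Hence a : (C ⊔ D): entailed.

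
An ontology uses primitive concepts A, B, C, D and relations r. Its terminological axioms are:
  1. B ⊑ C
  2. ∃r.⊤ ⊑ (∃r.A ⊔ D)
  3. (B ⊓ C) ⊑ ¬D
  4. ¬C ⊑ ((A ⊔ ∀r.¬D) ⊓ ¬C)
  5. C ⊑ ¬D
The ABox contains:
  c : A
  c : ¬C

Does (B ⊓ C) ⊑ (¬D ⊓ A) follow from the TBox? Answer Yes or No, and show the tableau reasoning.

1. (B ⊓ C) ⊑ (¬D ⊓ A)  ⇔  ((B ⊓ C) ⊓ (D ⊔ ¬A)) unsat w.r.t. T
   apply at x₀: (B ⊓ C)⊑¬D; C⊑¬D
   open: L(x₀) ⊇ {B, C, ¬A, ¬D, ∀r.⊥}
2. Hence (B ⊓ C) ⊑ (¬D ⊓ A): not entailed.

No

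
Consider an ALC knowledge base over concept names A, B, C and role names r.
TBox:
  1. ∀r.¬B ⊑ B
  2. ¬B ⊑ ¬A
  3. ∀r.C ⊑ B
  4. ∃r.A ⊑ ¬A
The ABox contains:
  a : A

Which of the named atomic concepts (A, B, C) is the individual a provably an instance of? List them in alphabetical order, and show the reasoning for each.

1. a : A?  L(a) = {A} ∪ {¬A}
   clash {A, ¬A} at a — a ∈ A
2. a : B?  L(a) = {A} ∪ {¬B}
   clash {A, ¬A} at a — a ∈ B
3. a : C?  L(a) = {A} ∪ {¬C}
   open: L(a) ⊇ {A, B, ¬C, ∀r.¬A} — a ∉ C possible
4. Entailed for a: {A, B}

{A, B}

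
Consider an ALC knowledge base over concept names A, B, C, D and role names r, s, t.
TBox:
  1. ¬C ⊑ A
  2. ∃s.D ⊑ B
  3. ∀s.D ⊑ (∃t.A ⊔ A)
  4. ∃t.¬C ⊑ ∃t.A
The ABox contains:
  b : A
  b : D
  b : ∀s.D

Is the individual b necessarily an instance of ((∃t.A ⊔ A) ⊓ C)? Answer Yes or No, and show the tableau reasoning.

1. b : ((∃t.A ⊔ A) ⊓ C)?  L(b) = {A, D, ∀s.D} ∪ {((∀t.¬A ⊓ ¬A) ⊔ ¬C)}
   apply at b: ∀s.D⊑(∃t.A ⊔ A)
   open: L(b) ⊇ {A, D, ¬C, ∀s.D, ∀s.¬D, …} — b ∉ ((∃t.A ⊔ A) ⊓ C) possible
2. Hence b : ((∃t.A ⊔ A) ⊓ C): not entailed.

No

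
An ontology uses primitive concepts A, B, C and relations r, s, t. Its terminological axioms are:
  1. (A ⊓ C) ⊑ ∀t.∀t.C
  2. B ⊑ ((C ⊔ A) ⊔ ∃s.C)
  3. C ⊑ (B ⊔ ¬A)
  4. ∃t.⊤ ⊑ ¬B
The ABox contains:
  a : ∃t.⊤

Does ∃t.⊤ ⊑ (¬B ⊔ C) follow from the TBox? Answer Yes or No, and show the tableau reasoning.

Yes

1. ∃t.⊤ ⊑ (¬B ⊔ C)  ⇔  (∃t.⊤ ⊓ (B ⊓ ¬C)) unsat w.r.t. T
   all branches close; clash {B, ¬B} at x₀
2. Hence ∃t.⊤ ⊑ (¬B ⊔ C): entailed.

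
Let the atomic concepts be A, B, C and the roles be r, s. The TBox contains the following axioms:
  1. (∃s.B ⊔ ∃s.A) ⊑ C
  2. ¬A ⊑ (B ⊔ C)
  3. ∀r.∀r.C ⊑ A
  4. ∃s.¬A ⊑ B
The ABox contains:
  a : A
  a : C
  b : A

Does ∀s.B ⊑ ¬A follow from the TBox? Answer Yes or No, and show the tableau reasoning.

1. ∀s.B ⊑ ¬A  ⇔  (∀s.B ⊓ A) unsat w.r.t. T
   open: L(x₀) ⊇ {A, ∀s.A, ∀s.B, ∀s.¬A, ∀s.¬B}
2. Hence ∀s.B ⊑ ¬A: not entailed.

No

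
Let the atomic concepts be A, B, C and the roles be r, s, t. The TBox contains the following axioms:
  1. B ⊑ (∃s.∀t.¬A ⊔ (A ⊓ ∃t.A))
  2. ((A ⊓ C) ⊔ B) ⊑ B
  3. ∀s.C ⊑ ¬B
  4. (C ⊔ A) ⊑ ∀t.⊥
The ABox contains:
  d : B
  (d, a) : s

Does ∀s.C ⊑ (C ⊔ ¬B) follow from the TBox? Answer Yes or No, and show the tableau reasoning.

Yes

1. ∀s.C ⊑ (C ⊔ ¬B)  ⇔  (∀s.C ⊓ (¬C ⊓ B)) unsat w.r.t. T
   all branches close; clash {B, ¬B} at x₀
2. Hence ∀s.C ⊑ (C ⊔ ¬B): entailed.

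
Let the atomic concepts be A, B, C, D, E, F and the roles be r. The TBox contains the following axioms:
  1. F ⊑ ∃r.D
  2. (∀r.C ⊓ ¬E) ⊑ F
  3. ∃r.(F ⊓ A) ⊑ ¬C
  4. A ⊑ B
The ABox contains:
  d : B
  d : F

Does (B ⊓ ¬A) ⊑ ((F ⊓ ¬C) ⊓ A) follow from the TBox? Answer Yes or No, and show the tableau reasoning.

1. (B ⊓ ¬A) ⊑ ((F ⊓ ¬C) ⊓ A)  ⇔  ((B ⊓ ¬A) ⊓ ((¬F ⊔ C) ⊔ ¬A)) unsat w.r.t. T
   open: L(x₀) ⊇ {B, ¬A, ¬F, ∀r.(¬F ⊔ ¬A), ∃r.¬C} (+ ∃-successors)
2. Hence (B ⊓ ¬A) ⊑ ((F ⊓ ¬C) ⊓ A): not entailed.

No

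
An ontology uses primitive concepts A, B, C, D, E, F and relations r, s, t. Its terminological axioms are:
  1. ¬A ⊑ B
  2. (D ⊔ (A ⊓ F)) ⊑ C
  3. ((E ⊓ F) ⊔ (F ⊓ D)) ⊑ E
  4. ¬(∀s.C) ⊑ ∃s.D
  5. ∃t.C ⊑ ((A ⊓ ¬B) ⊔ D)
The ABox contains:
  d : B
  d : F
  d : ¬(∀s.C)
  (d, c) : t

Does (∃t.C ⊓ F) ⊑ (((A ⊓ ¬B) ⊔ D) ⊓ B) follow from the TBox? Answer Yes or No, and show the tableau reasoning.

No

1. (∃t.C ⊓ F) ⊑ (((A ⊓ ¬B) ⊔ D) ⊓ B)  ⇔  ((∃t.C ⊓ F) ⊓ (((¬A ⊔ B) ⊓ ¬D) ⊔ ¬B)) unsat w.r.t. T
   apply at x₀: ∃t.C⊑((A ⊓ ¬B) ⊔ D)
   open: L(x₀) ⊇ {A, C, F, ¬B, ¬D, …} (+ ∃-successors)
2. Hence (∃t.C ⊓ F) ⊑ (((A ⊓ ¬B) ⊔ D) ⊓ B): not entailed.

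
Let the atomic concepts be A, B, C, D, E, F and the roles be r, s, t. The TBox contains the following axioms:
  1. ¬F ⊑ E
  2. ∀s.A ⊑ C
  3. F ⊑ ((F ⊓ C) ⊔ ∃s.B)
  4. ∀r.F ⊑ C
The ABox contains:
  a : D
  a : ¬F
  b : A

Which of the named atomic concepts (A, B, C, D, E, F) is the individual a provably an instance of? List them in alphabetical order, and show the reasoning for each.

{D, E}

1. a : A?  L(a) = {D, ¬F} ∪ {¬A}
   apply at a: ¬F⊑E
   open: L(a) ⊇ {D, E, ¬A, ¬F, ∃r.¬F, …} (+ ∃-successors) — a ∉ A possible
2. a : B?  L(a) = {D, ¬F} ∪ {¬B}
   apply at a: ¬F⊑E
   open: L(a) ⊇ {D, E, ¬B, ¬F, ∃r.¬F, …} (+ ∃-successors) — a ∉ B possible
3. a : C?  L(a) = {D, ¬F} ∪ {¬C}
   apply at a: ¬F⊑E
   open: L(a) ⊇ {D, E, ¬C, ¬F, ∃r.¬F, …} (+ ∃-successors) — a ∉ C possible
4. a : D?  L(a) = {D, ¬F} ∪ {¬D}
   clash {D, ¬D} at a — a ∈ D
5. a : E?  L(a) = {D, ¬F} ∪ {¬E}
   clash {E, ¬E} at a — a ∈ E
6. a : F?  L(a) = {D, ¬F} ∪ {¬F}
   apply at a: ¬F⊑E
   open: L(a) ⊇ {D, E, ¬F, ∃r.¬F, ∃s.¬A} (+ ∃-successors) — a ∉ F possible
7. Entailed for a: {D, E}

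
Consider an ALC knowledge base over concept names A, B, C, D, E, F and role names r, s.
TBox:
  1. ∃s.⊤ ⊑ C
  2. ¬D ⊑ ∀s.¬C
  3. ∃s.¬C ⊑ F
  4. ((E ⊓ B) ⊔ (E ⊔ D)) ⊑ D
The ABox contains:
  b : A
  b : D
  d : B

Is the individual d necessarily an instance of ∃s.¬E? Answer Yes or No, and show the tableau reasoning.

1. d : ∃s.¬E?  L(d) = {B} ∪ {∀s.E}
   open: L(d) ⊇ {B, D, ∀s.C, ∀s.E, ∀s.⊥} — d ∉ ∃s.¬E possible
2. Hence d : ∃s.¬E: not entailed.

No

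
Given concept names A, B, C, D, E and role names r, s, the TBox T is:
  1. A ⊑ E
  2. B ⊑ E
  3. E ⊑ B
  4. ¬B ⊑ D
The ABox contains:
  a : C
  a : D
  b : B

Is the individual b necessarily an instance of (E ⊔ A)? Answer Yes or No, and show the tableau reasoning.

Yes

1. b : (E ⊔ A)?  L(b) = {B} ∪ {(¬E ⊓ ¬A)}
   clash {E, ¬E} at b — b ∈ (E ⊔ A)
2. Hence b : (E ⊔ A): entailed.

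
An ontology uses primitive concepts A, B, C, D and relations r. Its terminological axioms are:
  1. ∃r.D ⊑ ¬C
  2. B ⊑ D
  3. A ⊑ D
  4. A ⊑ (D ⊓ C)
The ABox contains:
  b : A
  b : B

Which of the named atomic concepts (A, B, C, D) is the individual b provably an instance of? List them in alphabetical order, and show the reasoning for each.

1. b : A?  L(b) = {A, B} ∪ {¬A}
   clash {A, ¬A} at b — b ∈ A
2. b : B?  L(b) = {A, B} ∪ {¬B}
   clash {B, ¬B} at b — b ∈ B
3. b : C?  L(b) = {A, B} ∪ {¬C}
   clash {C, ¬C} at b — b ∈ C
4. b : D?  L(b) = {A, B} ∪ {¬D}
   clash {D, ¬D} at b — b ∈ D
5. Entailed for b: {A, B, C, D}

{A, B, C, D}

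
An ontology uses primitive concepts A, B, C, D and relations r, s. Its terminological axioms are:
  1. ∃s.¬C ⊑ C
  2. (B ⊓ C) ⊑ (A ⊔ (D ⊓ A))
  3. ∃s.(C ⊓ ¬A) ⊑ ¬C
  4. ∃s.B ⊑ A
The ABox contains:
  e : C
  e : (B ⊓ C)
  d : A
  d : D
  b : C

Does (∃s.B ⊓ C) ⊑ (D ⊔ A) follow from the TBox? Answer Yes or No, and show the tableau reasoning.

Yes

1. (∃s.B ⊓ C) ⊑ (D ⊔ A)  ⇔  ((∃s.B ⊓ C) ⊓ (¬D ⊓ ¬A)) unsat w.r.t. T
   all branches close; clash {A, ¬A} at x₀
2. Hence (∃s.B ⊓ C) ⊑ (D ⊔ A): entailed.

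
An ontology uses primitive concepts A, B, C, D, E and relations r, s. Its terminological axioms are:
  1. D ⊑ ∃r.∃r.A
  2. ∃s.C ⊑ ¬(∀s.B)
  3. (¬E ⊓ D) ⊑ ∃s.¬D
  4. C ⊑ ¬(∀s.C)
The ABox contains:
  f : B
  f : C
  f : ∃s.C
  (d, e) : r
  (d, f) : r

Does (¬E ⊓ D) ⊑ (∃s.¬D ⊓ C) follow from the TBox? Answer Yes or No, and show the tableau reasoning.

No

1. (¬E ⊓ D) ⊑ (∃s.¬D ⊓ C)  ⇔  ((¬E ⊓ D) ⊓ (∀s.D ⊔ ¬C)) unsat w.r.t. T
   apply at x₀: D⊑∃r.∃r.A; (¬E ⊓ D)⊑∃s.¬D
   open: L(x₀) ⊇ {D, ¬C, ¬E, ∀s.¬C, ∃r.∃r.A, …} (+ ∃-successors)
2. Hence (¬E ⊓ D) ⊑ (∃s.¬D ⊓ C): not entailed.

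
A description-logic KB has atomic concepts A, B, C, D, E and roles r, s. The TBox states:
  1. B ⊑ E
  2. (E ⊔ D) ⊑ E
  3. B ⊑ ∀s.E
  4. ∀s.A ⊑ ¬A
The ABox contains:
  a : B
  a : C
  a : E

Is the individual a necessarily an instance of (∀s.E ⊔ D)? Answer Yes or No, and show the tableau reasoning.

Yes

1. a : (∀s.E ⊔ D)?  L(a) = {B, C, E} ∪ {(∃s.¬E ⊓ ¬D)}
   clash {E, ¬E} at an ∃-successor — a ∈ (∀s.E ⊔ D)
2. Hence a : (∀s.E ⊔ D): entailed.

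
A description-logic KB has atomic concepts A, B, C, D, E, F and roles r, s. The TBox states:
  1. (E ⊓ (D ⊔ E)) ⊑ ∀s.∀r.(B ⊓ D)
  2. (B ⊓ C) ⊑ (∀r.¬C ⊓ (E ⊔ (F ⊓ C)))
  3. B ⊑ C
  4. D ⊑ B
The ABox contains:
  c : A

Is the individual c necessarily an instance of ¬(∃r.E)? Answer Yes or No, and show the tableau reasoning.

1. c : ¬(∃r.E)?  L(c) = {A} ∪ {∃r.E}
   open: L(c) ⊇ {A, ¬B, ¬D, ¬E, ∃r.E} (+ ∃-successors) — c ∉ ¬(∃r.E) possible
2. Hence c : ¬(∃r.E): not entailed.

No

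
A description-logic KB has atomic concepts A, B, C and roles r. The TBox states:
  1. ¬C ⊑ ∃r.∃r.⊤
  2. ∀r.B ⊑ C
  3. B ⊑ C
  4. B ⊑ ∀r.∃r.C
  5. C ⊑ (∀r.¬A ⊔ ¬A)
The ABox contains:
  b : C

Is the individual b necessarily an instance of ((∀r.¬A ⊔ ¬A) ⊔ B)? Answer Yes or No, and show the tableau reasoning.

1. b : ((∀r.¬A ⊔ ¬A) ⊔ B)?  L(b) = {C} ∪ {((∃r.A ⊓ A) ⊓ ¬B)}
   clash {A, ¬A} at b — b ∈ ((∀r.¬A ⊔ ¬A) ⊔ B)
2. Hence b : ((∀r.¬A ⊔ ¬A) ⊔ B): entailed.

Yes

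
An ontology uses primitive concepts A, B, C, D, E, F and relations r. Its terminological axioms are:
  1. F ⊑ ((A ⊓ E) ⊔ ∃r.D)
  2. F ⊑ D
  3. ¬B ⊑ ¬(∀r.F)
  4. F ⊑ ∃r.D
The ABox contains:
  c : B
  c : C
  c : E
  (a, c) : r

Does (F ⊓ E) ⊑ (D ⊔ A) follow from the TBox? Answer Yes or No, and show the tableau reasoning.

Yes

1. (F ⊓ E) ⊑ (D ⊔ A)  ⇔  ((F ⊓ E) ⊓ (¬D ⊓ ¬A)) unsat w.r.t. T
   all branches close; clash {D, ¬D} at x₀
2. Hence (F ⊓ E) ⊑ (D ⊔ A): entailed.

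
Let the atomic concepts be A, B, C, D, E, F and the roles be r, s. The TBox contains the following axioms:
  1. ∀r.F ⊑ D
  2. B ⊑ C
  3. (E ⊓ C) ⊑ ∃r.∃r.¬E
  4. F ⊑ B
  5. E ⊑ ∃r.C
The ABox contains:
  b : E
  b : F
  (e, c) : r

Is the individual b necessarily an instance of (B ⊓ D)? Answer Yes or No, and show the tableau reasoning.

1. b : (B ⊓ D)?  L(b) = {E, F} ∪ {(¬B ⊔ ¬D)}
   apply at b: F⊑B; E⊑∃r.C
   open: L(b) ⊇ {B, C, E, F, ¬D, …} (+ ∃-successors) — b ∉ (B ⊓ D) possible
2. Hence b : (B ⊓ D): not entailed.

No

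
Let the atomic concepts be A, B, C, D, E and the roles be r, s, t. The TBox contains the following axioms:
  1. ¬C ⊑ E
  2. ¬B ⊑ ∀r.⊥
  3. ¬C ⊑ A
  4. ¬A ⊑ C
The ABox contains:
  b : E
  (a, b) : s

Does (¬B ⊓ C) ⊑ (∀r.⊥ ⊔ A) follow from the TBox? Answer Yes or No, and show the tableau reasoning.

Yes

1. (¬B ⊓ C) ⊑ (∀r.⊥ ⊔ A)  ⇔  ((¬B ⊓ C) ⊓ (∃r.⊤ ⊓ ¬A)) unsat w.r.t. T
   all branches close; clash ⊥ at an ∃-successor
2. Hence (¬B ⊓ C) ⊑ (∀r.⊥ ⊔ A): entailed.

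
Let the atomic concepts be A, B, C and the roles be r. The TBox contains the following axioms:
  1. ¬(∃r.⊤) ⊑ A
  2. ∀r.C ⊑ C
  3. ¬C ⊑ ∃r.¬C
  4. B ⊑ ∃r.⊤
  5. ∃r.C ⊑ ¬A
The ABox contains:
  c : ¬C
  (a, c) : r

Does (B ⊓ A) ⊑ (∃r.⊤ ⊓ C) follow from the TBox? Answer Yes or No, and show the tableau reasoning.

No

1. (B ⊓ A) ⊑ (∃r.⊤ ⊓ C)  ⇔  ((B ⊓ A) ⊓ (∀r.⊥ ⊔ ¬C)) unsat w.r.t. T
   apply at x₀: B⊑∃r.⊤
   open: L(x₀) ⊇ {A, B, ¬C, ∀r.¬C, ∃r.¬C, …} (+ ∃-successors)
2. Hence (B ⊓ A) ⊑ (∃r.⊤ ⊓ C): not entailed.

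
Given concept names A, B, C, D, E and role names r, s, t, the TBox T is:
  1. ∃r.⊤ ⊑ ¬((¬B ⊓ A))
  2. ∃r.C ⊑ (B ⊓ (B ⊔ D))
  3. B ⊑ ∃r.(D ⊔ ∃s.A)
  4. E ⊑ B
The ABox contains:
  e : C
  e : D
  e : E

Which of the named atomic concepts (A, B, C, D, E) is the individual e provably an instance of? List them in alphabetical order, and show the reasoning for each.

{B, C, D, E}

1. e : A?  L(e) = {C, D, E} ∪ {¬A}
   apply at e: E⊑B
   open: L(e) ⊇ {B, C, D, E, ¬A, …} (+ ∃-successors) — e ∉ A possible
2. e : B?  L(e) = {C, D, E} ∪ {¬B}
   clash {B, ¬B} at e — e ∈ B
3. e : C?  L(e) = {C, D, E} ∪ {¬C}
   clash {C, ¬C} at e — e ∈ C
4. e : D?  L(e) = {C, D, E} ∪ {¬D}
   clash {D, ¬D} at e — e ∈ D
5. e : E?  L(e) = {C, D, E} ∪ {¬E}
   clash {E, ¬E} at e — e ∈ E
6. Entailed for e: {B, C, D, E}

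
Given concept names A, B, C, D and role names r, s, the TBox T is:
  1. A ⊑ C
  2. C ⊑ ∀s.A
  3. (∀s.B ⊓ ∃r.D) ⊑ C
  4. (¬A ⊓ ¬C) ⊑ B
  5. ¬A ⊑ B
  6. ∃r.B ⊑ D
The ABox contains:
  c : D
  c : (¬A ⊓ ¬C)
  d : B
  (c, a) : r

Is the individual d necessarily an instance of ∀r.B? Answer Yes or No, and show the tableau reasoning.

1. d : ∀r.B?  L(d) = {B} ∪ {∃r.¬B}
   open: L(d) ⊇ {B, ¬A, ¬C, ∀r.¬B, ∃r.¬B, …} (+ ∃-successors) — d ∉ ∀r.B possible
2. Hence d : ∀r.B: not entailed.

No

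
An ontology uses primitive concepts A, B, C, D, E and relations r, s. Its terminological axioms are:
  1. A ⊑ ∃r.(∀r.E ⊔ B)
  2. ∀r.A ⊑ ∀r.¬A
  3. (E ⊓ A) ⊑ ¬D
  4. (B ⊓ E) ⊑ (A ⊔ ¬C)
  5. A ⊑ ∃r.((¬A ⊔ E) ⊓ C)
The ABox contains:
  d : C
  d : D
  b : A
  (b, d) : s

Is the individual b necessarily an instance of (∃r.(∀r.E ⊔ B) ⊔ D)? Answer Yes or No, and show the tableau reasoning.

1. b : (∃r.(∀r.E ⊔ B) ⊔ D)?  L(b) = {A} ∪ {(∀r.(∃r.¬E ⊓ ¬B) ⊓ ¬D)}
   clash {B, ¬B} at an ∃-successor — b ∈ (∃r.(∀r.E ⊔ B) ⊔ D)
2. Hence b : (∃r.(∀r.E ⊔ B) ⊔ D): entailed.

Yes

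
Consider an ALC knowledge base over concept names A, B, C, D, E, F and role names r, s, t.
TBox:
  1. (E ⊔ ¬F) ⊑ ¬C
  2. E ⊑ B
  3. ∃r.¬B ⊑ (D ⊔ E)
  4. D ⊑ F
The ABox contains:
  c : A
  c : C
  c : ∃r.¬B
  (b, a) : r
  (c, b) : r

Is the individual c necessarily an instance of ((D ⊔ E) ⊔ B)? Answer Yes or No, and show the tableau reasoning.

Yes

1. c : ((D ⊔ E) ⊔ B)?  L(c) = {A, C, ∃r.¬B} ∪ {((¬D ⊓ ¬E) ⊓ ¬B)}
   clash {E, ¬E} at c — c ∈ ((D ⊔ E) ⊔ B)
2. Hence c : ((D ⊔ E) ⊔ B): entailed.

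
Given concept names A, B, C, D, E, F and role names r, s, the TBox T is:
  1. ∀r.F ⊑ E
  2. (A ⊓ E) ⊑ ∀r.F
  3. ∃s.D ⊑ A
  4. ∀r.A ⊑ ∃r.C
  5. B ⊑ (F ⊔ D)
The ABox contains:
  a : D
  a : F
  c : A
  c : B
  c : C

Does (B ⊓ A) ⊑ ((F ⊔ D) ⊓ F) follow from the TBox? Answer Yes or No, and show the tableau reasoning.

No

1. (B ⊓ A) ⊑ ((F ⊔ D) ⊓ F)  ⇔  ((B ⊓ A) ⊓ ((¬F ⊓ ¬D) ⊔ ¬F)) unsat w.r.t. T
   apply at x₀: B⊑(F ⊔ D)
   open: L(x₀) ⊇ {A, B, D, ¬E, ¬F, …} (+ ∃-successors)
2. Hence (B ⊓ A) ⊑ ((F ⊔ D) ⊓ F): not entailed.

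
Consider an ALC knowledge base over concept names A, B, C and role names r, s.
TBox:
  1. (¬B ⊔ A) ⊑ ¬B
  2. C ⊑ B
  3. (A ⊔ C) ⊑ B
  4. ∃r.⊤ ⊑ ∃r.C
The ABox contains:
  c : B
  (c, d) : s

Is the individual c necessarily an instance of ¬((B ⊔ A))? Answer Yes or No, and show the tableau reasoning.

1. c : ¬((B ⊔ A))?  L(c) = {B} ∪ {(B ⊔ A)}
   open: L(c) ⊇ {B, ¬A, ∀r.⊥} — c ∉ ¬((B ⊔ A)) possible
2. Hence c : ¬((B ⊔ A)): not entailed.

No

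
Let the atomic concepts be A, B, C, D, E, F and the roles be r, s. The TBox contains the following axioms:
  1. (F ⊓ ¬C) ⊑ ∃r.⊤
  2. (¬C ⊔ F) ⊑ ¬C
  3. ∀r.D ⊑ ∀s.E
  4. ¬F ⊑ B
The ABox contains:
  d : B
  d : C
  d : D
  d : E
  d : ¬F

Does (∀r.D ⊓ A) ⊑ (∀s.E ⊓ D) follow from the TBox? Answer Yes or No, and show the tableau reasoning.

No

1. (∀r.D ⊓ A) ⊑ (∀s.E ⊓ D)  ⇔  ((∀r.D ⊓ A) ⊓ (∃s.¬E ⊔ ¬D)) unsat w.r.t. T
   apply at x₀: ∀r.D⊑∀s.E
   open: L(x₀) ⊇ {A, F, ¬C, ¬D, ∀r.D, …} (+ ∃-successors)
2. Hence (∀r.D ⊓ A) ⊑ (∀s.E ⊓ D): not entailed.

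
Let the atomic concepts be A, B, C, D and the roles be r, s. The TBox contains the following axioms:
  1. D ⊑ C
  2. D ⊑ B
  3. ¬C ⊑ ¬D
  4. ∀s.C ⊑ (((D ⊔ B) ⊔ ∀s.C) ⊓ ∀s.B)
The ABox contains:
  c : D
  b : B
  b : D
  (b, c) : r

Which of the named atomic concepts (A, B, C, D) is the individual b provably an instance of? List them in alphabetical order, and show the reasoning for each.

1. b : A?  L(b) = {B, D} ∪ {¬A}
   apply at b: D⊑C
   open: L(b) ⊇ {B, C, D, ¬A, ∃s.¬C} (+ ∃-successors) — b ∉ A possible
2. b : B?  L(b) = {B, D} ∪ {¬B}
   clash {B, ¬B} at b — b ∈ B
3. b : C?  L(b) = {B, D} ∪ {¬C}
   clash {D, ¬D} at b — b ∈ C
4. b : D?  L(b) = {B, D} ∪ {¬D}
   clash {D, ¬D} at b — b ∈ D
5. Entailed for b: {B, C, D}

{B, C, D}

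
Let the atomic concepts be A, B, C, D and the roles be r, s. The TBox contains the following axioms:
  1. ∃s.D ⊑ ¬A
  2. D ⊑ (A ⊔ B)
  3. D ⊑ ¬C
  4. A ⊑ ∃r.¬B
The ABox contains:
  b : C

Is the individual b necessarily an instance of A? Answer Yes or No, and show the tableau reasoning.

1. b : A?  L(b) = {C} ∪ {¬A}
   open: L(b) ⊇ {C, ¬A, ¬D} — b ∉ A possible
2. Hence b : A: not entailed.

No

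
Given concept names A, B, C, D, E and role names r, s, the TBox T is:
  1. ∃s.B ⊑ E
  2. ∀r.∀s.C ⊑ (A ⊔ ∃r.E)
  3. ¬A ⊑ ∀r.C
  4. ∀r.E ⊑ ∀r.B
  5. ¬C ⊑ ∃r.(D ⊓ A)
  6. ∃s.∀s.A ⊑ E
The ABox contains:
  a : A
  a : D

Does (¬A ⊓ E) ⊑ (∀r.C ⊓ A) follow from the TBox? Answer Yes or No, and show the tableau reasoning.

1. (¬A ⊓ E) ⊑ (∀r.C ⊓ A)  ⇔  ((¬A ⊓ E) ⊓ (∃r.¬C ⊔ ¬A)) unsat w.r.t. T
   apply at x₀: ¬A⊑∀r.C
   open: L(x₀) ⊇ {C, E, ¬A, ∀r.C, ∃r.¬E, …} (+ ∃-successors)
2. Hence (¬A ⊓ E) ⊑ (∀r.C ⊓ A): not entailed.

No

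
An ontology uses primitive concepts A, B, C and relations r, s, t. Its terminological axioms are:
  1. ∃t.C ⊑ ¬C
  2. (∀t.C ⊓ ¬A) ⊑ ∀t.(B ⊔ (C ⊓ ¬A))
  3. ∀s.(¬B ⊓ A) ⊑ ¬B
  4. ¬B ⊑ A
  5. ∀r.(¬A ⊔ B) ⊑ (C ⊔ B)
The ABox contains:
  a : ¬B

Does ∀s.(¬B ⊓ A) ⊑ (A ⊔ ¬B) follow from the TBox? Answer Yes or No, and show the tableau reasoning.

1. ∀s.(¬B ⊓ A) ⊑ (A ⊔ ¬B)  ⇔  (∀s.(¬B ⊓ A) ⊓ (¬A ⊓ B)) unsat w.r.t. T
   all branches close; clash {B, ¬B} at x₀
2. Hence ∀s.(¬B ⊓ A) ⊑ (A ⊔ ¬B): entailed.

Yes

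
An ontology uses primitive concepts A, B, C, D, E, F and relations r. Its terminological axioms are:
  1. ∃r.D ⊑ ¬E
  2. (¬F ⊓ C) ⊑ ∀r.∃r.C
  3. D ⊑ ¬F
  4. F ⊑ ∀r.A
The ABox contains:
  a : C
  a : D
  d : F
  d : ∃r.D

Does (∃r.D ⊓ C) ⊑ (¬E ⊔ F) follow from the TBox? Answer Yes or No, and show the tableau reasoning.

1. (∃r.D ⊓ C) ⊑ (¬E ⊔ F)  ⇔  ((∃r.D ⊓ C) ⊓ (E ⊓ ¬F)) unsat w.r.t. T
   all branches close; clash {E, ¬E} at x₀
2. Hence (∃r.D ⊓ C) ⊑ (¬E ⊔ F): entailed.

Yes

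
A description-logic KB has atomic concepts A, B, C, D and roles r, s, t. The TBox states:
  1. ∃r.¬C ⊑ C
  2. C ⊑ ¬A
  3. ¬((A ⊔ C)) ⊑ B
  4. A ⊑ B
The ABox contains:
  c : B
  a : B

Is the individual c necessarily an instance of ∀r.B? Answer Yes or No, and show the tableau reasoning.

No

1. c : ∀r.B?  L(c) = {B} ∪ {∃r.¬B}
   open: L(c) ⊇ {B, ¬C, ∀r.C, ∃r.¬B} (+ ∃-successors) — c ∉ ∀r.B possible
2. Hence c : ∀r.B: not entailed.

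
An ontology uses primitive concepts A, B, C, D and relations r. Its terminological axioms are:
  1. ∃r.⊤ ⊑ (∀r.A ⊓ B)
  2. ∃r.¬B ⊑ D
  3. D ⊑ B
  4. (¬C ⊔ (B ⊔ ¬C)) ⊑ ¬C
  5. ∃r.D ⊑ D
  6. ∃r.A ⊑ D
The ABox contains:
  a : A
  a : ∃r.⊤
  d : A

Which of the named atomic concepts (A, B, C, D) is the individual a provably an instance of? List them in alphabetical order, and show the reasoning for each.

{A, B, D}

1. a : A?  L(a) = {A, ∃r.⊤} ∪ {¬A}
   clash {A, ¬A} at a — a ∈ A
2. a : B?  L(a) = {A, ∃r.⊤} ∪ {¬B}
   clash {B, ¬B} at a — a ∈ B
3. a : C?  L(a) = {A, ∃r.⊤} ∪ {¬C}
   apply at a: ∃r.⊤⊑(∀r.A ⊓ B)
   open: L(a) ⊇ {A, B, D, ¬C, ∀r.A, …} (+ ∃-successors) — a ∉ C possible
4. a : D?  L(a) = {A, ∃r.⊤} ∪ {¬D}
   clash {D, ¬D} at a — a ∈ D
5. Entailed for a: {A, B, D}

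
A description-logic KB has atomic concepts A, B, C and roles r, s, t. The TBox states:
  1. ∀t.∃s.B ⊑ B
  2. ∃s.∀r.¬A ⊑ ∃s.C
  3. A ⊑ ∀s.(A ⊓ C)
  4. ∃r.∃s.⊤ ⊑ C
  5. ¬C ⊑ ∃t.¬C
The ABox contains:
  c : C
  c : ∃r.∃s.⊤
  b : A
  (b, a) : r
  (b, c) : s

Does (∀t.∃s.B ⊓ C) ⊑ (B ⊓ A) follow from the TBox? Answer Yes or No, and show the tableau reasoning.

1. (∀t.∃s.B ⊓ C) ⊑ (B ⊓ A)  ⇔  ((∀t.∃s.B ⊓ C) ⊓ (¬B ⊔ ¬A)) unsat w.r.t. T
   apply at x₀: ∀t.∃s.B⊑B
   open: L(x₀) ⊇ {B, C, ¬A, ∀s.∃r.A, ∀t.∃s.B}
2. Hence (∀t.∃s.B ⊓ C) ⊑ (B ⊓ A): not entailed.

No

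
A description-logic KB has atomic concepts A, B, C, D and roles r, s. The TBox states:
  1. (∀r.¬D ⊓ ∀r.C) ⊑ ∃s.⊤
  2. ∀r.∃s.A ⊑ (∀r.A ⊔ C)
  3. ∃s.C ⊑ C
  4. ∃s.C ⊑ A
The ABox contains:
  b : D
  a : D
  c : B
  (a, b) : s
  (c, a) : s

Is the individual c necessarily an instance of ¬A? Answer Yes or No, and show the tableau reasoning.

1. c : ¬A?  L(c) = {B} ∪ {A}
   open: L(c) ⊇ {A, B, ∀s.¬C, ∃r.D, ∃r.∀s.¬A} (+ ∃-successors) — c ∉ ¬A possible
2. Hence c : ¬A: not entailed.

No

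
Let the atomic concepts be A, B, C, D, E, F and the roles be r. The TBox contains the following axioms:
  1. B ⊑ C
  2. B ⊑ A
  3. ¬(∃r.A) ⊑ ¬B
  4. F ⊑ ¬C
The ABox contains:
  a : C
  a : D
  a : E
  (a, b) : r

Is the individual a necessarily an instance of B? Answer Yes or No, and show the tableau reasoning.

1. a : B?  L(a) = {C, D, E} ∪ {¬B}
   open: L(a) ⊇ {C, D, E, ¬B, ¬F} — a ∉ B possible
2. Hence a : B: not entailed.

No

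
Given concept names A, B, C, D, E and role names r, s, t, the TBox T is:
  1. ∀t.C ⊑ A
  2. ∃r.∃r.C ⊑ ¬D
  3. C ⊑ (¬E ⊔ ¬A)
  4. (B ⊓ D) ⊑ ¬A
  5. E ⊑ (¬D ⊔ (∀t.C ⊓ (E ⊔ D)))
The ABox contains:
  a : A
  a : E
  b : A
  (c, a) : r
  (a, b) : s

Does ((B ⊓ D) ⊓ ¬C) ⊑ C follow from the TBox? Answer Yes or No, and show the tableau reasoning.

1. ((B ⊓ D) ⊓ ¬C) ⊑ C  ⇔  (((B ⊓ D) ⊓ ¬C) ⊓ ¬C) unsat w.r.t. T
   apply at x₀: (B ⊓ D)⊑¬A
   open: L(x₀) ⊇ {B, D, ¬A, ¬C, ¬E, …} (+ ∃-successors)
2. Hence ((B ⊓ D) ⊓ ¬C) ⊑ C: not entailed.

No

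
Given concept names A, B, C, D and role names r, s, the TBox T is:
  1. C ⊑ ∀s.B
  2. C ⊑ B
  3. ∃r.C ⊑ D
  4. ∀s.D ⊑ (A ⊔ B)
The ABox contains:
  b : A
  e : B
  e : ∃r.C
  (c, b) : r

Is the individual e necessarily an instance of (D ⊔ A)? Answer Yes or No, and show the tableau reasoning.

Yes

1. e : (D ⊔ A)?  L(e) = {B, ∃r.C} ∪ {(¬D ⊓ ¬A)}
   clash {D, ¬D} at e — e ∈ (D ⊔ A)
2. Hence e : (D ⊔ A): entailed.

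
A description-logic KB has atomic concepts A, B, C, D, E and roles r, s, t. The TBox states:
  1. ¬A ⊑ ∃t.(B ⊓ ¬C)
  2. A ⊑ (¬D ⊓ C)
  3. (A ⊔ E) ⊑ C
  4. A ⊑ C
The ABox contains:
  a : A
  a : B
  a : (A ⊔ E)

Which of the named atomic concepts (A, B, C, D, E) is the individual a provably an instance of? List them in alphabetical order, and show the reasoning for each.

{A, B, C}

1. a : A?  L(a) = {A, B, (A ⊔ E)} ∪ {¬A}
   clash {A, ¬A} at a — a ∈ A
2. a : B?  L(a) = {A, B, (A ⊔ E)} ∪ {¬B}
   clash {B, ¬B} at a — a ∈ B
3. a : C?  L(a) = {A, B, (A ⊔ E)} ∪ {¬C}
   clash {C, ¬C} at a — a ∈ C
4. a : D?  L(a) = {A, B, (A ⊔ E)} ∪ {¬D}
   apply at a: A⊑(¬D ⊓ C); (A ⊔ E)⊑C; A⊑C
   open: L(a) ⊇ {A, B, C, ¬D} — a ∉ D possible
5. a : E?  L(a) = {A, B, (A ⊔ E)} ∪ {¬E}
   apply at a: A⊑(¬D ⊓ C); (A ⊔ E)⊑C; A⊑C
   open: L(a) ⊇ {A, B, C, ¬D, ¬E} — a ∉ E possible
6. Entailed for a: {A, B, C}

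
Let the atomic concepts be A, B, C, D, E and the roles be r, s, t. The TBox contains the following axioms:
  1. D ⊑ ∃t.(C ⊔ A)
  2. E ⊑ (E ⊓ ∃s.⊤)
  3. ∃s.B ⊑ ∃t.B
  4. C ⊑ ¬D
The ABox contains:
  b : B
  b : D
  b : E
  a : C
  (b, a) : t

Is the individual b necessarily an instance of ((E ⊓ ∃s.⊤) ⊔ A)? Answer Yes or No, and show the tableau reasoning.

1. b : ((E ⊓ ∃s.⊤) ⊔ A)?  L(b) = {B, D, E} ∪ {((¬E ⊔ ∀s.⊥) ⊓ ¬A)}
   clash {D, ¬D} at b — b ∈ ((E ⊓ ∃s.⊤) ⊔ A)
2. Hence b : ((E ⊓ ∃s.⊤) ⊔ A): entailed.

Yes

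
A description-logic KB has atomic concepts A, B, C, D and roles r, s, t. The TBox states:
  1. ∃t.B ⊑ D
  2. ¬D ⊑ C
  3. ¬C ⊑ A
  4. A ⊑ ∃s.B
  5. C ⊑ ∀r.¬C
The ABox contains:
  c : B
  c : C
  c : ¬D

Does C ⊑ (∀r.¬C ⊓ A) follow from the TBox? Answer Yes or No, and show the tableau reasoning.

No

1. C ⊑ (∀r.¬C ⊓ A)  ⇔  (C ⊓ (∃r.C ⊔ ¬A)) unsat w.r.t. T
   apply at x₀: C⊑∀r.¬C
   open: L(x₀) ⊇ {C, ¬A, ∀r.¬C, ∀t.¬B}
2. Hence C ⊑ (∀r.¬C ⊓ A): not entailed.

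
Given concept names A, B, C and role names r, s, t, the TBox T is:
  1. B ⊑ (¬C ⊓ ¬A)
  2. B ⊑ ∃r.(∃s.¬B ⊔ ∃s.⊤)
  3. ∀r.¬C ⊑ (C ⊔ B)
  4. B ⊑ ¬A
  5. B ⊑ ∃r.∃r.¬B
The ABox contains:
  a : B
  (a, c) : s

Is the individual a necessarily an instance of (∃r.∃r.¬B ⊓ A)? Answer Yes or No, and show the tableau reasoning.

No

1. a : (∃r.∃r.¬B ⊓ A)?  L(a) = {B} ∪ {(∀r.∀r.B ⊔ ¬A)}
   apply at a: B⊑(¬C ⊓ ¬A); B⊑∃r.(∃s.¬B ⊔ ∃s.⊤); B⊑¬A
   open: L(a) ⊇ {B, ¬A, ¬C, ∃r.(∃s.¬B ⊔ ∃s.⊤), ∃r.C, …} (+ ∃-successors) — a ∉ (∃r.∃r.¬B ⊓ A) possible
2. Hence a : (∃r.∃r.¬B ⊓ A): not entailed.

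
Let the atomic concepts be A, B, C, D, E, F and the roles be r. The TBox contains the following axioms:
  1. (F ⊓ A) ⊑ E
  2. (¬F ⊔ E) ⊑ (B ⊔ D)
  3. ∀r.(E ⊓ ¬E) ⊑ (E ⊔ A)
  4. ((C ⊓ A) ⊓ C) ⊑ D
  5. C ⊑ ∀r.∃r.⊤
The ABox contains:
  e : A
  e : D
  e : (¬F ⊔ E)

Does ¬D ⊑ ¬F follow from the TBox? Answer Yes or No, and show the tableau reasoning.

No

1. ¬D ⊑ ¬F  ⇔  (¬D ⊓ F) unsat w.r.t. T
   open: L(x₀) ⊇ {F, ¬A, ¬C, ¬D, ¬E, …} (+ ∃-successors)
2. Hence ¬D ⊑ ¬F: not entailed.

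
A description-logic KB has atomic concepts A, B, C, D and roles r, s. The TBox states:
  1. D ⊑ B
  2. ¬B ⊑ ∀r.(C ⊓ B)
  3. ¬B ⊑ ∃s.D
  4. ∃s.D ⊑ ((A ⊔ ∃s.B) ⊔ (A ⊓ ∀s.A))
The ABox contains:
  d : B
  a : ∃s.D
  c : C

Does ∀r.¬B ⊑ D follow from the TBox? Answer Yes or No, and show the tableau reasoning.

No

1. ∀r.¬B ⊑ D  ⇔  (∀r.¬B ⊓ ¬D) unsat w.r.t. T
   open: L(x₀) ⊇ {B, ¬D, ∀r.¬B, ∀s.¬D}
2. Hence ∀r.¬B ⊑ D: not entailed.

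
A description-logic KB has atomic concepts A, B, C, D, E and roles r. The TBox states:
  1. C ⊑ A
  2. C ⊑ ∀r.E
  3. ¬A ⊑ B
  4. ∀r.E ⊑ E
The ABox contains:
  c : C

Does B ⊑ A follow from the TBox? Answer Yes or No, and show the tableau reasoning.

1. B ⊑ A  ⇔  (B ⊓ ¬A) unsat w.r.t. T
   open: L(x₀) ⊇ {B, ¬A, ¬C, ∃r.¬E} (+ ∃-successors)
2. Hence B ⊑ A: not entailed.

No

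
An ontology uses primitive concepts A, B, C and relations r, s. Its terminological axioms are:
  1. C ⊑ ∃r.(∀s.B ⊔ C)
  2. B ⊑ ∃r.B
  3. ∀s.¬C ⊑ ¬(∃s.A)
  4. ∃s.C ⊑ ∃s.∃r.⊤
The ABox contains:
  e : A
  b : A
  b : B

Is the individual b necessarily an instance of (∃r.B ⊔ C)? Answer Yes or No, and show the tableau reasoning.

Yes

1. b : (∃r.B ⊔ C)?  L(b) = {A, B} ∪ {(∀r.¬B ⊓ ¬C)}
   clash {B, ¬B} at an ∃-successor — b ∈ (∃r.B ⊔ C)
2. Hence b : (∃r.B ⊔ C): entailed.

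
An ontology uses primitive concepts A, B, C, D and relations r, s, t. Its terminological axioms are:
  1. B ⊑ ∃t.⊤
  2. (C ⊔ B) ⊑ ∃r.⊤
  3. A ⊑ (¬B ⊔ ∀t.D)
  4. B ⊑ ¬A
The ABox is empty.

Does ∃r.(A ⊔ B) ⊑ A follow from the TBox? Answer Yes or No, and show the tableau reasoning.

1. ∃r.(A ⊔ B) ⊑ A  ⇔  (∃r.(A ⊔ B) ⊓ ¬A) unsat w.r.t. T
   open: L(x₀) ⊇ {¬A, ¬B, ¬C, ∃r.(A ⊔ B)} (+ ∃-successors)
2. Hence ∃r.(A ⊔ B) ⊑ A: not entailed.

No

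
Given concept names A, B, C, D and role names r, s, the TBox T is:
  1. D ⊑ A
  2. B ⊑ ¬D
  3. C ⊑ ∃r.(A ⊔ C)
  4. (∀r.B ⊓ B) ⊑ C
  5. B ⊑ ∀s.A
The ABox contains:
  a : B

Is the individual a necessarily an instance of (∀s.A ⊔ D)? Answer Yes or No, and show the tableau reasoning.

Yes

1. a : (∀s.A ⊔ D)?  L(a) = {B} ∪ {(∃s.¬A ⊓ ¬D)}
   clash {A, ¬A} at an ∃-successor — a ∈ (∀s.A ⊔ D)
2. Hence a : (∀s.A ⊔ D): entailed.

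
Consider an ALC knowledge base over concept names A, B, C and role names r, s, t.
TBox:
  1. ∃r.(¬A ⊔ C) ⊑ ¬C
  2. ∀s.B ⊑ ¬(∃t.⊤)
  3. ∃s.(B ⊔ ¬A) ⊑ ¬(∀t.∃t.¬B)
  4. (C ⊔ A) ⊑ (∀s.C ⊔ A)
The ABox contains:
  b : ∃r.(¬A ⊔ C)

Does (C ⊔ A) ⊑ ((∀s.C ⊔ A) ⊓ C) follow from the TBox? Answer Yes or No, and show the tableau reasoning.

1. (C ⊔ A) ⊑ ((∀s.C ⊔ A) ⊓ C)  ⇔  ((C ⊔ A) ⊓ ((∃s.¬C ⊓ ¬A) ⊔ ¬C)) unsat w.r.t. T
   apply at x₀: (C ⊔ A)⊑(∀s.C ⊔ A)
   open: L(x₀) ⊇ {A, ¬C, ∀s.(¬B ⊓ A), ∃s.¬B} (+ ∃-successors)
2. Hence (C ⊔ A) ⊑ ((∀s.C ⊔ A) ⊓ C): not entailed.

No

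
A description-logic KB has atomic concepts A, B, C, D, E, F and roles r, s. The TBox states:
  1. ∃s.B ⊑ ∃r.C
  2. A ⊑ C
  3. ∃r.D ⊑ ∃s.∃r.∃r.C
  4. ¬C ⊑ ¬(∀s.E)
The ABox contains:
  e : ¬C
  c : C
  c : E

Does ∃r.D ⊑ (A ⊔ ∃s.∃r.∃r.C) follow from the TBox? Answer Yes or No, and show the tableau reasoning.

Yes

1. ∃r.D ⊑ (A ⊔ ∃s.∃r.∃r.C)  ⇔  (∃r.D ⊓ (¬A ⊓ ∀s.∀r.∀r.¬C)) unsat w.r.t. T
   all branches close; clash {C, ¬C} at an ∃-successor
2. Hence ∃r.D ⊑ (A ⊔ ∃s.∃r.∃r.C): entailed.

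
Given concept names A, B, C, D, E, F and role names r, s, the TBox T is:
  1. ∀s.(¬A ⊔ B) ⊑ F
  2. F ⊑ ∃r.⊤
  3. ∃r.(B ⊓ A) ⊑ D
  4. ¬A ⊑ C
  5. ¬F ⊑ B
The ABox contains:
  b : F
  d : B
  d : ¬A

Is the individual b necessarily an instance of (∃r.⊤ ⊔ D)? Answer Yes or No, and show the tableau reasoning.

Yes

1. b : (∃r.⊤ ⊔ D)?  L(b) = {F} ∪ {(∀r.⊥ ⊓ ¬D)}
   clash {D, ¬D} at b — b ∈ (∃r.⊤ ⊔ D)
2. Hence b : (∃r.⊤ ⊔ D): entailed.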